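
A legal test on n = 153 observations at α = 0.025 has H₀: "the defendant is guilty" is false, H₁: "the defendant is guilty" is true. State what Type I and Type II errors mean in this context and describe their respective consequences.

Type I (false positive): concluding that the defendant is guilty when it is not — convicting an innocent person. Type II (false negative): failing to conclude that the defendant is guilty when it is — acquitting a guilty person. Which is costlier depends on domain priorities and is a judgement call rather than a statistical fact.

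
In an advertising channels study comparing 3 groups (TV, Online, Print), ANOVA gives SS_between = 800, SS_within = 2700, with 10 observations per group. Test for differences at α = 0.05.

df_between = 2, df_within = 27. F = MS_between/MS_within = 400.0/100.0 = 4.0. F_crit ≈ 3.354. Reject H₀. At least one mean differs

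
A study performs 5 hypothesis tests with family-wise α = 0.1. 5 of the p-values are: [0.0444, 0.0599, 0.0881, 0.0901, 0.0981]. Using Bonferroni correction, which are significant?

Bonferroni α = 0.1/5 = 0.02. None of the given p-values are significant.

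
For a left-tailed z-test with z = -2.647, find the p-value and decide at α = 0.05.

p = P(Z < -2.647) = Φ(-2.647) ≈ 0.0041. Since p < 0.05, reject H₀ (significant) at α = 0.05.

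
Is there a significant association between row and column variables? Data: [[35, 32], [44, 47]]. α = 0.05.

χ² = 0.233. df = 1, critical = 3.841. Fail to reject H₀. No evidence of dependence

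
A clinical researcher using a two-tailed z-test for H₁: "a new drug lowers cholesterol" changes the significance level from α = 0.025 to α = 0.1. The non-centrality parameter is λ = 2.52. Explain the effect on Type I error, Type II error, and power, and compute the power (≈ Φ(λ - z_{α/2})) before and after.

Increasing α from 0.025 to 0.1:
• Type I error rate increases (α is the Type I rate by definition).
• Critical value moves from z_{α/2} = 2.241 to 1.645, so power = Φ(λ - z_{α/2}) goes from Φ(2.52 - 2.241) = 0.61 to Φ(2.52 - 1.645) = 0.809.
• Type II error rate β = 1 - power therefore decreases (0.39 → 0.191).
Appropriate when false negatives are costly — here, shelving an effective drug — patients miss out on a treatment that would have helped.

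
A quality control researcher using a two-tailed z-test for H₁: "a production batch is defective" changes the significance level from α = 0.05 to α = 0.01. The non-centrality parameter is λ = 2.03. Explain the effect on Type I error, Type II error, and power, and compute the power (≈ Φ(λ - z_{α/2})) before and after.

Decreasing α from 0.05 to 0.01:
• Type I error rate decreases (α is the Type I rate by definition).
• Critical value moves from z_{α/2} = 1.96 to 2.576, so power = Φ(λ - z_{α/2}) goes from Φ(2.03 - 1.96) = 0.528 to Φ(2.03 - 2.576) = 0.293.
• Type II error rate β = 1 - power therefore increases (0.472 → 0.707).
Appropriate when false positives are costly — here, scrapping a good batch — wasted material and cost for no reason.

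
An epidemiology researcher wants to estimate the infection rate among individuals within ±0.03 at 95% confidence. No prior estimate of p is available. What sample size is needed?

Conservative approach: use p = 0.5 (maximizes p(1-p) = 0.25). n = z²(0.25)/E² = 1.96²×0.25/0.03² = 1067.1 → n = 1068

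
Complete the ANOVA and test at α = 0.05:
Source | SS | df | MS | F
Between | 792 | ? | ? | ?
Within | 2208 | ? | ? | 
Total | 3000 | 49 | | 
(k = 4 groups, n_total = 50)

df_between = 3, df_within = 46. MS_between = 264.0, MS_within = 48.0. F = 5.5, F_crit ≈ 2.807. Reject H₀.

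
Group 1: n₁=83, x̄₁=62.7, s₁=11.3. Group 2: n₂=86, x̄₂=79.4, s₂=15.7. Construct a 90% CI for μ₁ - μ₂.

Difference = -16.7. SE = √(11.3²/83 + 15.7²/86) = 2.099. CI = (-20.15, -13.25)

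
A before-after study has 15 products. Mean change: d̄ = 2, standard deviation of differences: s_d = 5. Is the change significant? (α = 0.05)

t = d̄/(s_d/√n) = 2/(5/√15) = 1.549. df = 14, critical t = ±2.145. Fail to reject H₀.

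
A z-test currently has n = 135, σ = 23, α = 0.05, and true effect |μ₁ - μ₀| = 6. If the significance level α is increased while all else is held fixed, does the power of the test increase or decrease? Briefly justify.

Power increases: a larger α lowers the critical value, so more of the H₁ sampling distribution falls in the rejection region.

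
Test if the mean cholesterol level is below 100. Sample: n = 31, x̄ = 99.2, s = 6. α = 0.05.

t = (99.2 - 100)/(6/√31) = -0.742, df = 30. Critical t = -1.697. Fail to reject H₀.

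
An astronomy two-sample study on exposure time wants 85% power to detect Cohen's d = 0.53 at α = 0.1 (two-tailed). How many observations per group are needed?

z_{α/2} = 1.645, z_β = Φ⁻¹(0.85) = 1.036. For medium effect (d = 0.53): n per group = 2(z_{α/2} + z_β)²/d² = 2(1.645 + 1.036)²/0.53² = 51.2 → 52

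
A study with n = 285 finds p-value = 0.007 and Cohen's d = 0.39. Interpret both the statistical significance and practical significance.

Statistically significant (p = 0.007 < 0.05). Cohen's d = 0.39 indicates a small effect size. Both statistical and practical significance should be considered.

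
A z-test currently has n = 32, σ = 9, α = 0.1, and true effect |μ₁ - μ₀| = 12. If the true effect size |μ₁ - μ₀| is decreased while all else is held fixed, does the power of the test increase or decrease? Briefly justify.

Power decreases: a smaller true effect decreases the non-centrality λ = |μ₁ - μ₀|/(σ/√n).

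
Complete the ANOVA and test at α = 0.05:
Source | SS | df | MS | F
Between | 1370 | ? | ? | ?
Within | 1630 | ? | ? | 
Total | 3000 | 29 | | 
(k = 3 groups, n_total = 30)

df_between = 2, df_within = 27. MS_between = 685.0, MS_within = 60.37. F = 11.347, F_crit ≈ 3.354. Reject H₀.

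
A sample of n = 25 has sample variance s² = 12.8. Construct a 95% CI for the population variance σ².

df = 24. χ²_{0.025} = 39.364, χ²_{0.975} = 12.401. CI for σ² = ((n-1)s²/χ²_{α/2}, (n-1)s²/χ²_{1-α/2}) = (24·12.8/39.364, 24·12.8/12.401) = (7.8, 24.77)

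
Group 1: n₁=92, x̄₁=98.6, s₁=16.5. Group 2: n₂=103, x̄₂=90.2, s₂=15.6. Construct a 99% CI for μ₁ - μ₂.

Difference = 8.4. SE = √(16.5²/92 + 15.6²/103) = 2.307. CI = (2.46, 14.34)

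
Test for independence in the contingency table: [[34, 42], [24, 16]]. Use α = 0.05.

χ² = 2.442. df = 1, critical = 3.841. Fail to reject H₀. No evidence of dependence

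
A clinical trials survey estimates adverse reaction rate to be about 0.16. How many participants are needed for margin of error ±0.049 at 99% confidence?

n = z²p(1-p)/E² = 2.576²×0.16×0.84/0.049² = 371.4 → n = 372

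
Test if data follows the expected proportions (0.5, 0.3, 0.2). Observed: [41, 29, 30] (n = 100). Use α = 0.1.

Expected: [50.0, 30.0, 20.0]. χ² = 6.653. df = 2, critical = 4.605. Reject H₀.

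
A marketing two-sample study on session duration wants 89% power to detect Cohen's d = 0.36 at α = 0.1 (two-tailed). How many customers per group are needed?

z_{α/2} = 1.645, z_β = Φ⁻¹(0.89) = 1.227. For small effect (d = 0.36): n per group = 2(z_{α/2} + z_β)²/d² = 2(1.645 + 1.227)²/0.36² = 127.3 → 128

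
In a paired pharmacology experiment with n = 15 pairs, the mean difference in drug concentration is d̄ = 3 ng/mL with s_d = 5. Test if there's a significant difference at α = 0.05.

t = d̄/(s_d/√n) = 3/(5/√15) = 2.324. df = 14, critical t = ±2.145. Reject H₀.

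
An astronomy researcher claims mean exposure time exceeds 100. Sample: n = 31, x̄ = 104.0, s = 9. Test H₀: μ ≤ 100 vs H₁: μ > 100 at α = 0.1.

t = (104.0 - 100)/(9/√31) = 2.475, df = 30. Critical t = 1.31. Reject H₀.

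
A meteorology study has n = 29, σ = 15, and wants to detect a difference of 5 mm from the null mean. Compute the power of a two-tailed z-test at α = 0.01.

SE = σ/√n = 15/√29 = 2.785. Non-centrality λ = d/SE = 5/2.785 = 1.795. Power ≈ Φ(λ - z_{α/2}) = Φ(1.795 - 2.576) = Φ(-0.781) = 0.217.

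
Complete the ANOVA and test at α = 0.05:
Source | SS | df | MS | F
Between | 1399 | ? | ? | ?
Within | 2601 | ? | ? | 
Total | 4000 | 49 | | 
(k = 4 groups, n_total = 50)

df_between = 3, df_within = 46. MS_between = 466.33, MS_within = 56.54. F = 8.247, F_crit ≈ 2.807. Reject H₀.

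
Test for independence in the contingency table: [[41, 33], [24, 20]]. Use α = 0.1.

χ² = 0.008. df = 1, critical = 2.706. Fail to reject H₀. No evidence of dependence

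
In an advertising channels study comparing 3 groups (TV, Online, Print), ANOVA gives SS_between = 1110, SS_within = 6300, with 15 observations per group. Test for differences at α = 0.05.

df_between = 2, df_within = 42. F = MS_between/MS_within = 555.0/150.0 = 3.7. F_crit ≈ 3.22. Reject H₀. At least one mean differs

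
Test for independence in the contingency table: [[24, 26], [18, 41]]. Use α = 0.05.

χ² = 3.496. df = 1, critical = 3.841. Fail to reject H₀. No evidence of dependence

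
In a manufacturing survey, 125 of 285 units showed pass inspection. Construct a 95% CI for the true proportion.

p̂ = 0.439. CI = p̂ ± z*√(p̂(1-p̂)/n) = (0.381, 0.496)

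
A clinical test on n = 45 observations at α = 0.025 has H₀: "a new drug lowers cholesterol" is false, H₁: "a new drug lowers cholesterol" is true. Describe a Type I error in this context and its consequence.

Type I error: rejecting H₀ when it is true — concluding that a new drug lowers cholesterol when in fact it is not. Consequence: approving an ineffective drug — patients take a useless medication and may skip effective alternatives.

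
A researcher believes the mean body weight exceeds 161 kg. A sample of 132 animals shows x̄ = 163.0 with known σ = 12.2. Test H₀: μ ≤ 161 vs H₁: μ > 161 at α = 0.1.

z = 1.883. Critical value: 1.28. Reject H₀.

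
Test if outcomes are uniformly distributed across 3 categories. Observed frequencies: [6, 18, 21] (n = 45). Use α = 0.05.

Expected = 15 each. χ² = Σ(O-E)²/E = 8.4. df = 2, critical value = 5.991. Reject H₀.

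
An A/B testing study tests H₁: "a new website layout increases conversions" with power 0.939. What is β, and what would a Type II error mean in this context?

β = 1 - power = 1 - 0.939 = 0.061. A Type II error is failing to reject H₀ when H₀ is false (false negative) — here, failing to conclude that a new website layout increases conversions when in fact it is true. Consequence: discarding a layout that would have improved conversions — lost revenue.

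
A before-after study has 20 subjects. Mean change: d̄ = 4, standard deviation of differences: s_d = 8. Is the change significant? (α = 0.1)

t = d̄/(s_d/√n) = 4/(8/√20) = 2.236. df = 19, critical t = ±1.729. Reject H₀.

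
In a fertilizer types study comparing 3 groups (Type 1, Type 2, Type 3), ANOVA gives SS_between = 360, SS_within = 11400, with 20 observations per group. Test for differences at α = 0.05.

df_between = 2, df_within = 57. F = MS_between/MS_within = 180.0/200.0 = 0.9. F_crit ≈ 3.159. Fail to reject H₀.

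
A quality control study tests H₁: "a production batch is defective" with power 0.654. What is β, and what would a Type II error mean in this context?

β = 1 - power = 1 - 0.654 = 0.346. A Type II error is failing to reject H₀ when H₀ is false (false negative) — here, failing to conclude that a production batch is defective when in fact it is true. Consequence: shipping a defective batch — faulty products reach customers.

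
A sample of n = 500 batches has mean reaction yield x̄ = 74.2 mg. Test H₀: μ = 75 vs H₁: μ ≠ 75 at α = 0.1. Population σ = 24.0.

z = (x̄ - μ₀)/(σ/√n) = (74.2 - 75)/(24.0/√500) = -0.745. Critical value: ±1.645. Since |-0.745| ≤ 1.645, Fail to reject H₀.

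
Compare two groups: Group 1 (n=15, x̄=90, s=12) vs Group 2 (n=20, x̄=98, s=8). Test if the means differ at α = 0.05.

Pooled sp = 9.9. t = -2.367, df = 33. Critical t = ±2.035. Reject H₀.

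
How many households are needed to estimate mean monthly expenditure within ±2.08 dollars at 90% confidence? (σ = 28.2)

n = (z*σ/E)² = (1.645×28.2/2.08)² = 497.4 → n = 498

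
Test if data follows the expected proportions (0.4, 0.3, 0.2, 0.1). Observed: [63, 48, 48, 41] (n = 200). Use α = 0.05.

Expected: [80.0, 60.0, 40.0, 20.0]. χ² = 29.663. df = 3, critical = 7.815. Reject H₀.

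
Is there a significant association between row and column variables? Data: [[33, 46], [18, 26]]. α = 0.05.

χ² = 0.009. df = 1, critical = 3.841. Fail to reject H₀. No evidence of dependence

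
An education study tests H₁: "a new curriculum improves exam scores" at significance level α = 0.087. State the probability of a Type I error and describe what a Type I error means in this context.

P(Type I error) = α = 0.087. A Type I error is rejecting H₀ when H₀ is actually true (false positive) — here, concluding that a new curriculum improves exam scores when in fact this is not the case. Consequence: adopting a curriculum that gives no real benefit — disruption for nothing.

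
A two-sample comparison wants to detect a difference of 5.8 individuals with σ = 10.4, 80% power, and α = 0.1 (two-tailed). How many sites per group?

n per group = 2(z_α/2 + z_β)²σ²/d² = 2×(1.645 + 0.84)²×10.4²/5.8² = 39.7 → n = 40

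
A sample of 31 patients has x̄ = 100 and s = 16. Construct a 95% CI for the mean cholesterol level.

CI = x̄ ± t*(s/√n) = 100 ± 2.042(16/√31) = (94.13, 105.87)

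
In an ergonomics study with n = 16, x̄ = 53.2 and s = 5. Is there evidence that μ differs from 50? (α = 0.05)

t = (x̄ - μ₀)/(s/√n) = (53.2 - 50)/(5/√16) = 2.56. df = 15, critical t = ±2.131. Reject H₀.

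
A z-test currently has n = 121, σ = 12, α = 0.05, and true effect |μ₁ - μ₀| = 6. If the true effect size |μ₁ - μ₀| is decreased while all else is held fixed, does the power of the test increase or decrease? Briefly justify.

Power decreases: a smaller true effect decreases the non-centrality λ = |μ₁ - μ₀|/(σ/√n).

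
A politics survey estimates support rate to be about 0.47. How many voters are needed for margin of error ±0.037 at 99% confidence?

n = z²p(1-p)/E² = 2.576²×0.47×0.53/0.037² = 1207.4 → n = 1208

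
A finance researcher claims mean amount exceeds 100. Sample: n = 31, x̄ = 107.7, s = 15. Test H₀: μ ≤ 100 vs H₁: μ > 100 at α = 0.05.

t = (107.7 - 100)/(15/√31) = 2.858, df = 30. Critical t = 1.697. Reject H₀.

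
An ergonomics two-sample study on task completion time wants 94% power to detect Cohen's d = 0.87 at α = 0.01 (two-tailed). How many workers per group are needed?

z_{α/2} = 2.576, z_β = Φ⁻¹(0.94) = 1.555. For large effect (d = 0.87): n per group = 2(z_{α/2} + z_β)²/d² = 2(2.576 + 1.555)²/0.87² = 45.1 → 46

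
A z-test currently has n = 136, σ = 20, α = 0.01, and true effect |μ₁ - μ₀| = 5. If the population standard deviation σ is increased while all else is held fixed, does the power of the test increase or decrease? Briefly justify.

Power decreases: a larger σ inflates the standard error σ/√n, pulling the sampling distribution under H₁ back toward the critical value.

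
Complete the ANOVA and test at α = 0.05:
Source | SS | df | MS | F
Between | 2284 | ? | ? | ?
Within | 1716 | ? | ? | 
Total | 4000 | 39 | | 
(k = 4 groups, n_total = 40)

df_between = 3, df_within = 36. MS_between = 761.33, MS_within = 47.67. F = 15.972, F_crit ≈ 2.866. Reject H₀.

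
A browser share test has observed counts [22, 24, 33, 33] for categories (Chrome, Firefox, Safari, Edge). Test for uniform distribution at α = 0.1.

Expected = 28 each. χ² = Σ(O-E)²/E = 3.643. df = 3, critical value = 6.251. Fail to reject H₀.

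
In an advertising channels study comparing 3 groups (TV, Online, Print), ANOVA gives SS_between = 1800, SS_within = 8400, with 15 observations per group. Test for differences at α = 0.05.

df_between = 2, df_within = 42. F = MS_between/MS_within = 900.0/200.0 = 4.5. F_crit ≈ 3.22. Reject H₀. At least one mean differs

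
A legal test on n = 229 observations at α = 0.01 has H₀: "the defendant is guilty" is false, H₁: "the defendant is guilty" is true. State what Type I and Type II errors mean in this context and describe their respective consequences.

Type I (false positive): concluding that the defendant is guilty when it is not — convicting an innocent person. Type II (false negative): failing to conclude that the defendant is guilty when it is — acquitting a guilty person. Which is costlier depends on domain priorities and is a judgement call rather than a statistical fact.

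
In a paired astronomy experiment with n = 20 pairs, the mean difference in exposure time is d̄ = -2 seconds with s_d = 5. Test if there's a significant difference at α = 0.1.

t = d̄/(s_d/√n) = -2/(5/√20) = -1.789. df = 19, critical t = ±1.729. Reject H₀.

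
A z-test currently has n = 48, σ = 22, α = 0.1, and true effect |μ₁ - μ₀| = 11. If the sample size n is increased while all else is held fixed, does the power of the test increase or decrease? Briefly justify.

Power increases: a larger n shrinks the standard error σ/√n, moving the sampling distribution under H₁ further from the critical value.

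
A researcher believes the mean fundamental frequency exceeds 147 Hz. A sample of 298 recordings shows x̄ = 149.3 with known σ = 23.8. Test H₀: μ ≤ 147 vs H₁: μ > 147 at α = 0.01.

z = 1.668. Critical value: 2.33. Fail to reject H₀.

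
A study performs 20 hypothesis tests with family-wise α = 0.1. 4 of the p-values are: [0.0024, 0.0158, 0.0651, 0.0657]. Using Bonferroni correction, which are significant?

Bonferroni α = 0.1/20 = 0.005. Significant p-values: [0.0024]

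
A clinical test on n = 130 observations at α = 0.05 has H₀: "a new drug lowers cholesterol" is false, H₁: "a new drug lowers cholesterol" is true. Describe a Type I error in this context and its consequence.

Type I error: rejecting H₀ when it is true — concluding that a new drug lowers cholesterol when in fact it is not. Consequence: approving an ineffective drug — patients take a useless medication and may skip effective alternatives.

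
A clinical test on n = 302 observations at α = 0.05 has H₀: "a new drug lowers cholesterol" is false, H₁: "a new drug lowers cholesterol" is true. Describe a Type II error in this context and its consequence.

Type II error: failing to reject H₀ when it is false — concluding that a new drug lowers cholesterol is not supported when in fact it is. Consequence: shelving an effective drug — patients miss out on a treatment that would have helped.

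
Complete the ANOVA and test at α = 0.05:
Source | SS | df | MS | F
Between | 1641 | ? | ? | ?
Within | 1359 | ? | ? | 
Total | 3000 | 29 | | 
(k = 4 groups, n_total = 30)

df_between = 3, df_within = 26. MS_between = 547.0, MS_within = 52.27. F = 10.465, F_crit ≈ 2.975. Reject H₀.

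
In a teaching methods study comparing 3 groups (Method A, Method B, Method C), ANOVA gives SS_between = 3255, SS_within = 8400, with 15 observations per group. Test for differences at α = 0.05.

df_between = 2, df_within = 42. F = MS_between/MS_within = 1627.5/200.0 = 8.137. F_crit ≈ 3.22. Reject H₀. At least one mean differs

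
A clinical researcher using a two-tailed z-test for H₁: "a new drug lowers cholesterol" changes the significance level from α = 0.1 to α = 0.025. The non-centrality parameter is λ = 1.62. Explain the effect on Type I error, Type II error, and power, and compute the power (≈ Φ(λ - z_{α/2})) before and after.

Decreasing α from 0.1 to 0.025:
• Type I error rate decreases (α is the Type I rate by definition).
• Critical value moves from z_{α/2} = 1.645 to 2.241, so power = Φ(λ - z_{α/2}) goes from Φ(1.62 - 1.645) = 0.49 to Φ(1.62 - 2.241) = 0.267.
• Type II error rate β = 1 - power therefore increases (0.51 → 0.733).
Appropriate when false positives are costly — here, approving an ineffective drug — patients take a useless medication and may skip effective alternatives.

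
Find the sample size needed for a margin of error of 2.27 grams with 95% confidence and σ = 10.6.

n = (z*σ/E)² = (1.96×10.6/2.27)² = 83.8 → n = 84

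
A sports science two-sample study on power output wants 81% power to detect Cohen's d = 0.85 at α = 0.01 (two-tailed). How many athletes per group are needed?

z_{α/2} = 2.576, z_β = Φ⁻¹(0.81) = 0.878. For large effect (d = 0.85): n per group = 2(z_{α/2} + z_β)²/d² = 2(2.576 + 0.878)²/0.85² = 33.02 → 34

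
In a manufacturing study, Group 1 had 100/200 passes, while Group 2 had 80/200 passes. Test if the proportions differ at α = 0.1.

p̂₁ = 0.5, p̂₂ = 0.4, pooled p̂ = 0.45. z = 2.01. Critical: ±1.645. Reject H₀.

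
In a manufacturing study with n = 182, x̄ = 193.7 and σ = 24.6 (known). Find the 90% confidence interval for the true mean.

CI = x̄ ± z*(σ/√n) = 193.7 ± 1.645(24.6/√182) = 193.7 ± 3.0 = (190.7, 196.7)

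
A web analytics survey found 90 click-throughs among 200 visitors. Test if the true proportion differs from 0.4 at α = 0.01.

p̂ = 0.45, p₀ = 0.4. z = (p̂ - p₀)/√(p₀(1-p₀)/n) = 1.443. Critical: ±2.576. Fail to reject H₀.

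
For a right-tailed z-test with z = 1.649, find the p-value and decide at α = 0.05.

p = P(Z > 1.649) = 1 - Φ(1.649) ≈ 0.0496. Since p < 0.05, reject H₀ (significant) at α = 0.05.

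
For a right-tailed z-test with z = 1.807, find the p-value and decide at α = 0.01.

p = P(Z > 1.807) = 1 - Φ(1.807) ≈ 0.0354. Since p ≥ 0.01, fail to reject H₀ (not significant) at α = 0.01.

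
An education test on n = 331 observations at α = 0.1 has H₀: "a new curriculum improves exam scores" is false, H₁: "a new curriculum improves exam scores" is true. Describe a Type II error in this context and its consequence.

Type II error: failing to reject H₀ when it is false — concluding that a new curriculum improves exam scores is not supported when in fact it is. Consequence: keeping the old curriculum when the new one would have helped students.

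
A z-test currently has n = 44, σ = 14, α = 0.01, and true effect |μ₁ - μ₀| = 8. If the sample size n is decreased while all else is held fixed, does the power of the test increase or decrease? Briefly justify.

Power decreases: a smaller n inflates the standard error σ/√n, pulling the sampling distribution under H₁ back toward the critical value.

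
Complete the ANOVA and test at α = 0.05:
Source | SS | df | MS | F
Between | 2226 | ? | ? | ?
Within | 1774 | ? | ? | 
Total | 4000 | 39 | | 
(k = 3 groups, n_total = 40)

df_between = 2, df_within = 37. MS_between = 1113.0, MS_within = 47.95. F = 23.214, F_crit ≈ 3.252. Reject H₀.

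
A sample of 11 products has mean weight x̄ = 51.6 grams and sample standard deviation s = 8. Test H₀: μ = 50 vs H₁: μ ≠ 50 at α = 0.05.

t = (x̄ - μ₀)/(s/√n) = (51.6 - 50)/(8/√11) = 0.663. df = 10, critical t = ±2.228. Fail to reject H₀.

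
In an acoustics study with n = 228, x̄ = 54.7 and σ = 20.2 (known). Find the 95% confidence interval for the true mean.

CI = x̄ ± z*(σ/√n) = 54.7 ± 1.96(20.2/√228) = 54.7 ± 2.62 = (52.08, 57.32)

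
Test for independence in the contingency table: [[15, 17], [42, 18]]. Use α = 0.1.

χ² = 4.735. df = 1, critical = 2.706. Reject H₀. Variables are dependent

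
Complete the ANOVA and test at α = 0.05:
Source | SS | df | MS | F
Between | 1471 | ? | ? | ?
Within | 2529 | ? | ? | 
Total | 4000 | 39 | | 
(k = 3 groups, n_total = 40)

df_between = 2, df_within = 37. MS_between = 735.5, MS_within = 68.35. F = 10.761, F_crit ≈ 3.252. Reject H₀.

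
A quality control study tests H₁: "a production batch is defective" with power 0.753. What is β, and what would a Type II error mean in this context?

β = 1 - power = 1 - 0.753 = 0.247. A Type II error is failing to reject H₀ when H₀ is false (false negative) — here, failing to conclude that a production batch is defective when in fact it is true. Consequence: shipping a defective batch — faulty products reach customers.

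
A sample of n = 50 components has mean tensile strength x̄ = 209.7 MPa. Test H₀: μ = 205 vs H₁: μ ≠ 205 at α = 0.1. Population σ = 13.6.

z = (x̄ - μ₀)/(σ/√n) = (209.7 - 205)/(13.6/√50) = 2.444. Critical value: ±1.645. Since |2.444| > 1.645, Reject H₀.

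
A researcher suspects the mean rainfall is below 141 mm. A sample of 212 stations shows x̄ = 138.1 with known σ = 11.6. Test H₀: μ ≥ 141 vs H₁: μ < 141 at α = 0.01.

z = -3.64. Critical value: -2.33. Reject H₀.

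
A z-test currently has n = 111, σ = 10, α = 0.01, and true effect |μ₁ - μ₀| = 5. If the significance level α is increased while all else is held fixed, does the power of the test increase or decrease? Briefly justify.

Power increases: a larger α lowers the critical value, so more of the H₁ sampling distribution falls in the rejection region.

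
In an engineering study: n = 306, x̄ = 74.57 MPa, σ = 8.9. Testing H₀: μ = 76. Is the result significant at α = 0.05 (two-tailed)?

z = (74.57 - 76)/(8.9/√306) = -2.811. Since |z| > 1.96, significant at α = 0.05.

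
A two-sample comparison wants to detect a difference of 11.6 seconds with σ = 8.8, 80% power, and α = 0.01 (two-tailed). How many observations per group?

n per group = 2(z_α/2 + z_β)²σ²/d² = 2×(2.576 + 0.84)²×8.8²/11.6² = 13.4 → n = 14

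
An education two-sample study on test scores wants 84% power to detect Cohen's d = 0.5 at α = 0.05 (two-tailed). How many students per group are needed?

z_{α/2} = 1.96, z_β = Φ⁻¹(0.84) = 0.994. For medium effect (d = 0.5): n per group = 2(z_{α/2} + z_β)²/d² = 2(1.96 + 0.994)²/0.5² = 69.8 → 70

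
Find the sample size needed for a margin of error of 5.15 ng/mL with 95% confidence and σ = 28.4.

n = (z*σ/E)² = (1.96×28.4/5.15)² = 116.8 → n = 117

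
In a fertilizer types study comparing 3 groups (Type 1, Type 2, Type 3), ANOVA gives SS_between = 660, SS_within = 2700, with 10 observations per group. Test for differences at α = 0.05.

df_between = 2, df_within = 27. F = MS_between/MS_within = 330.0/100.0 = 3.3. F_crit ≈ 3.354. Fail to reject H₀.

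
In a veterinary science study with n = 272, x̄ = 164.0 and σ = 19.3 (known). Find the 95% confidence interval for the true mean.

CI = x̄ ± z*(σ/√n) = 164.0 ± 1.96(19.3/√272) = 164.0 ± 2.29 = (161.71, 166.29)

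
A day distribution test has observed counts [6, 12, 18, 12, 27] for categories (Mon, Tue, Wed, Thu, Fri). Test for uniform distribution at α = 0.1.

Expected = 15 each. χ² = Σ(O-E)²/E = 16.8. df = 4, critical value = 7.779. Reject H₀.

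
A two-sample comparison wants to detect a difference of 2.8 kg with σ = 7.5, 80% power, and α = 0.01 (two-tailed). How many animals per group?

n per group = 2(z_α/2 + z_β)²σ²/d² = 2×(2.576 + 0.84)²×7.5²/2.8² = 167.4 → n = 168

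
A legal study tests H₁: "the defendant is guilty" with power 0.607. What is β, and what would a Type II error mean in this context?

β = 1 - power = 1 - 0.607 = 0.393. A Type II error is failing to reject H₀ when H₀ is false (false negative) — here, failing to conclude that the defendant is guilty when in fact it is true. Consequence: acquitting a guilty person.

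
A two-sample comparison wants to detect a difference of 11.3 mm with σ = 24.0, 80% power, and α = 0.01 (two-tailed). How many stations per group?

n per group = 2(z_α/2 + z_β)²σ²/d² = 2×(2.576 + 0.84)²×24.0²/11.3² = 105.3 → n = 106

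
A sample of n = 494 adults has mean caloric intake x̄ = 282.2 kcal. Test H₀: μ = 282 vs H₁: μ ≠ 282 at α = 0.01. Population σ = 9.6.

z = (x̄ - μ₀)/(σ/√n) = (282.2 - 282)/(9.6/√494) = 0.463. Critical value: ±2.576. Since |0.463| ≤ 2.576, Fail to reject H₀.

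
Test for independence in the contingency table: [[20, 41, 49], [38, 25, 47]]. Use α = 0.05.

χ² = 9.507. df = 2, critical = 5.991. Reject H₀. Variables are dependent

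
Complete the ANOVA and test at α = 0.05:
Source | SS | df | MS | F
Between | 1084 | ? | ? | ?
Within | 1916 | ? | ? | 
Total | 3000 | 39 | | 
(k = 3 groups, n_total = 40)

df_between = 2, df_within = 37. MS_between = 542.0, MS_within = 51.78. F = 10.467, F_crit ≈ 3.252. Reject H₀.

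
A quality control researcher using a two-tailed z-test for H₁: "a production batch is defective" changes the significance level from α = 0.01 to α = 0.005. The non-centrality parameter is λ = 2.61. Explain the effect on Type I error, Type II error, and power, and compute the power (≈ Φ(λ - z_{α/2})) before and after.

Decreasing α from 0.01 to 0.005:
• Type I error rate decreases (α is the Type I rate by definition).
• Critical value moves from z_{α/2} = 2.576 to 2.807, so power = Φ(λ - z_{α/2}) goes from Φ(2.61 - 2.576) = 0.514 to Φ(2.61 - 2.807) = 0.422.
• Type II error rate β = 1 - power therefore increases (0.486 → 0.578).
Appropriate when false positives are costly — here, scrapping a good batch — wasted material and cost for no reason.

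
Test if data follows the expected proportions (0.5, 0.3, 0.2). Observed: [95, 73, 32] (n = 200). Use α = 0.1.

Expected: [100.0, 60.0, 40.0]. χ² = 4.667. df = 2, critical = 4.605. Reject H₀.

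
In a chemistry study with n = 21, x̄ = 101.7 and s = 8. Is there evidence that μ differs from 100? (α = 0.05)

t = (x̄ - μ₀)/(s/√n) = (101.7 - 100)/(8/√21) = 0.974. df = 20, critical t = ±2.086. Fail to reject H₀.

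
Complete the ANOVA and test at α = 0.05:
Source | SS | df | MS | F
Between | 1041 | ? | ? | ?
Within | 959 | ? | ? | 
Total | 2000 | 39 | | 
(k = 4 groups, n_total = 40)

df_between = 3, df_within = 36. MS_between = 347.0, MS_within = 26.64. F = 13.026, F_crit ≈ 2.866. Reject H₀.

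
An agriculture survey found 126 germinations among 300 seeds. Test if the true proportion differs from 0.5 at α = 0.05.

p̂ = 0.42, p₀ = 0.5. z = (p̂ - p₀)/√(p₀(1-p₀)/n) = -2.771. Critical: ±1.96. Reject H₀.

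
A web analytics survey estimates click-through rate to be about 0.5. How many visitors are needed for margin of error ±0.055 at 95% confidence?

n = z²p(1-p)/E² = 1.96²×0.5×0.5/0.055² = 317.5 → n = 318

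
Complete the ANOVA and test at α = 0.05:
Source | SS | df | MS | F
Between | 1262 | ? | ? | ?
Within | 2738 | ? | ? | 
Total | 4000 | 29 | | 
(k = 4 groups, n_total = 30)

df_between = 3, df_within = 26. MS_between = 420.67, MS_within = 105.31. F = 3.995, F_crit ≈ 2.975. Reject H₀.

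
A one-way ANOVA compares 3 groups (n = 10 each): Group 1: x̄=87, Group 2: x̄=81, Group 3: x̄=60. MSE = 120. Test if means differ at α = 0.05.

Grand mean = 76.0. SS_between = 4020.0, MS_between = 2010.0. F = 16.75, F_crit ≈ 3.354. Reject H₀.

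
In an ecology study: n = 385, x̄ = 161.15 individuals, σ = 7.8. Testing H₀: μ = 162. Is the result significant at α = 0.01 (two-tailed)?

z = (161.15 - 162)/(7.8/√385) = -2.138. Since |z| ≤ 2.576, not significant at α = 0.01.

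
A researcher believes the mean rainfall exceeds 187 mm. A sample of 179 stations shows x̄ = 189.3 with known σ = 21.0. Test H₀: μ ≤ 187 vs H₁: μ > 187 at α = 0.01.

z = 1.465. Critical value: 2.33. Fail to reject H₀.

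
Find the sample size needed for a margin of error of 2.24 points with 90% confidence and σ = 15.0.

n = (z*σ/E)² = (1.645×15.0/2.24)² = 121.3 → n = 122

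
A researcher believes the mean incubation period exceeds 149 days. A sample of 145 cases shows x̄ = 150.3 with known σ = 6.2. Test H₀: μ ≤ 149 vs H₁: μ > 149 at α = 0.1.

z = 2.525. Critical value: 1.28. Reject H₀.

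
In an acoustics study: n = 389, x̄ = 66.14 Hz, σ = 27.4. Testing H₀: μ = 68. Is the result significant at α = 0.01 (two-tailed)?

z = (66.14 - 68)/(27.4/√389) = -1.339. Since |z| ≤ 2.576, not significant at α = 0.01.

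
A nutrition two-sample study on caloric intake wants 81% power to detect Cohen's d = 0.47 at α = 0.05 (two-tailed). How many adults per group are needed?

z_{α/2} = 1.96, z_β = Φ⁻¹(0.81) = 0.878. For small effect (d = 0.47): n per group = 2(z_{α/2} + z_β)²/d² = 2(1.96 + 0.878)²/0.47² = 72.9 → 73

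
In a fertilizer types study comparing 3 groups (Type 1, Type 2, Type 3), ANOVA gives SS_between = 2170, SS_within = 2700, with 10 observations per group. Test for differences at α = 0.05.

df_between = 2, df_within = 27. F = MS_between/MS_within = 1085.0/100.0 = 10.85. F_crit ≈ 3.354. Reject H₀. At least one mean differs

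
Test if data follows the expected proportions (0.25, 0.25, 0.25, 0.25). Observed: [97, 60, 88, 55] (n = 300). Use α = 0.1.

Expected: [75.0, 75.0, 75.0, 75.0]. χ² = 17.04. df = 3, critical = 6.251. Reject H₀.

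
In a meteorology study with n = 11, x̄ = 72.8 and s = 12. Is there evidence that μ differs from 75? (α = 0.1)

t = (x̄ - μ₀)/(s/√n) = (72.8 - 75)/(12/√11) = -0.608. df = 10, critical t = ±1.812. Fail to reject H₀.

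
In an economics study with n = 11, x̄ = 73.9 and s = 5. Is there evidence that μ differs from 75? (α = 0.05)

t = (x̄ - μ₀)/(s/√n) = (73.9 - 75)/(5/√11) = -0.73. df = 10, critical t = ±2.228. Fail to reject H₀.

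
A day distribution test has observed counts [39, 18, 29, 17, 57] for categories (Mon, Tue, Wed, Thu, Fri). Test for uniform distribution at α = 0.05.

Expected = 32 each. χ² = Σ(O-E)²/E = 34.5. df = 4, critical value = 9.488. Reject H₀.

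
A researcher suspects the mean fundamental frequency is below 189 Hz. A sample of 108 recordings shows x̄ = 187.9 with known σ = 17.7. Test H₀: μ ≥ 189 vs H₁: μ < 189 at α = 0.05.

z = -0.646. Critical value: -1.645. Fail to reject H₀.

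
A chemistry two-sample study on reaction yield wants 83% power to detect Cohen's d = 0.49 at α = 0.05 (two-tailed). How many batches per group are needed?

z_{α/2} = 1.96, z_β = Φ⁻¹(0.83) = 0.954. For small effect (d = 0.49): n per group = 2(z_{α/2} + z_β)²/d² = 2(1.96 + 0.954)²/0.49² = 70.7 → 71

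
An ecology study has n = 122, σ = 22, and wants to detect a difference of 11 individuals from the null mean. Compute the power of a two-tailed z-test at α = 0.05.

SE = σ/√n = 22/√122 = 1.992. Non-centrality λ = d/SE = 11/1.992 = 5.523. Power ≈ Φ(λ - z_{α/2}) = Φ(5.523 - 1.96) = Φ(3.563) = 1.0.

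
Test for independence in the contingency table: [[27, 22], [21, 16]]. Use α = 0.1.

χ² = 0.023. df = 1, critical = 2.706. Fail to reject H₀. No evidence of dependence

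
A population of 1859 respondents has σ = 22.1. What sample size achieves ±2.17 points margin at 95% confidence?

Without FPC: n₀ = (1.96×22.1/2.17)² = 398.453. With FPC: n = n₀N/(n₀+N-1) = 328.3 → n = 329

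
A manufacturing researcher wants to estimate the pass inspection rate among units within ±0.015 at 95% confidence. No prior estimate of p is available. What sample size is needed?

Conservative approach: use p = 0.5 (maximizes p(1-p) = 0.25). n = z²(0.25)/E² = 1.96²×0.25/0.015² = 4268.4 → n = 4269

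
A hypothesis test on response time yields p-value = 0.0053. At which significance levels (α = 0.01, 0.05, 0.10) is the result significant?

p = 0.0053. Significant at: α = 0.01, 0.05, 0.1.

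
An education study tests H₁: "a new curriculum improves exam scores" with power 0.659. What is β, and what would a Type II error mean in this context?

β = 1 - power = 1 - 0.659 = 0.341. A Type II error is failing to reject H₀ when H₀ is false (false negative) — here, failing to conclude that a new curriculum improves exam scores when in fact it is true. Consequence: keeping the old curriculum when the new one would have helped students.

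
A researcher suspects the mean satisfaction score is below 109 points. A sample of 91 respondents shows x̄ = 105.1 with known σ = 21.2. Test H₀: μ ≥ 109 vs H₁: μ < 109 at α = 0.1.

z = -1.755. Critical value: -1.28. Reject H₀.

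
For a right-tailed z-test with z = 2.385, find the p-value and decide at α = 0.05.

p = P(Z > 2.385) = 1 - Φ(2.385) ≈ 0.0085. Since p < 0.05, reject H₀ (significant) at α = 0.05.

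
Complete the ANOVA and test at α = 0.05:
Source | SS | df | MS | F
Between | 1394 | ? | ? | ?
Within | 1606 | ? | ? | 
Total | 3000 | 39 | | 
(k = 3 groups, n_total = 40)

df_between = 2, df_within = 37. MS_between = 697.0, MS_within = 43.41. F = 16.058, F_crit ≈ 3.252. Reject H₀.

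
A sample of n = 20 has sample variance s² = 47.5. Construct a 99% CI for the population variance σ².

df = 19. χ²_{0.005} = 38.582, χ²_{0.995} = 6.844. CI for σ² = ((n-1)s²/χ²_{α/2}, (n-1)s²/χ²_{1-α/2}) = (19·47.5/38.582, 19·47.5/6.844) = (23.39, 131.87)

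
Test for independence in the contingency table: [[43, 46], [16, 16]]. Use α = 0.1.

χ² = 0.027. df = 1, critical = 2.706. Fail to reject H₀. No evidence of dependence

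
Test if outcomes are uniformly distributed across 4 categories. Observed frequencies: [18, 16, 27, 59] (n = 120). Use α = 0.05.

Expected = 30 each. χ² = Σ(O-E)²/E = 39.667. df = 3, critical value = 7.815. Reject H₀.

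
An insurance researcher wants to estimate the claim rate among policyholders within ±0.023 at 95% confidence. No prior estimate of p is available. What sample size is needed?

Conservative approach: use p = 0.5 (maximizes p(1-p) = 0.25). n = z²(0.25)/E² = 1.96²×0.25/0.023² = 1815.5 → n = 1816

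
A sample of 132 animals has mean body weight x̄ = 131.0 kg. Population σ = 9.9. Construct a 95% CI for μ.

CI = x̄ ± z*(σ/√n) = 131.0 ± 1.96(9.9/√132) = 131.0 ± 1.69 = (129.31, 132.69)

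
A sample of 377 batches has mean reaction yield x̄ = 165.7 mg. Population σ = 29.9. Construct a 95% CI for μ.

CI = x̄ ± z*(σ/√n) = 165.7 ± 1.96(29.9/√377) = 165.7 ± 3.02 = (162.68, 168.72)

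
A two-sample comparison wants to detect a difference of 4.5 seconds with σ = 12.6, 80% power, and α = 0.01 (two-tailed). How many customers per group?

n per group = 2(z_α/2 + z_β)²σ²/d² = 2×(2.576 + 0.84)²×12.6²/4.5² = 183.0 → n = 183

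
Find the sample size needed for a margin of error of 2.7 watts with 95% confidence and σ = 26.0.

n = (z*σ/E)² = (1.96×26.0/2.7)² = 356.2 → n = 357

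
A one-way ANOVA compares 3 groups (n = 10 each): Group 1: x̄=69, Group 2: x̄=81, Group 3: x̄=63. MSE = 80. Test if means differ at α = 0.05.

Grand mean = 71.0. SS_between = 1680.0, MS_between = 840.0. F = 10.5, F_crit ≈ 3.354. Reject H₀.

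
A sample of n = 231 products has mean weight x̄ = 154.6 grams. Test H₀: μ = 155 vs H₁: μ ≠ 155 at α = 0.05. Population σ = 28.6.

z = (x̄ - μ₀)/(σ/√n) = (154.6 - 155)/(28.6/√231) = -0.213. Critical value: ±1.96. Since |-0.213| ≤ 1.96, Fail to reject H₀.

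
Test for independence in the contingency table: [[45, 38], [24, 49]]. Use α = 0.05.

χ² = 7.171. df = 1, critical = 3.841. Reject H₀. Variables are dependent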